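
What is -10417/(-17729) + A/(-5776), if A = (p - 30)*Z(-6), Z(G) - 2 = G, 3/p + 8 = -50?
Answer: 841542937/1484839208 ≈ 0.56676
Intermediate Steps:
p = -3/58 (p = 3/(-8 - 50) = 3/(-58) = 3*(-1/58) = -3/58 ≈ -0.051724)
Z(G) = 2 + G
A = 3486/29 (A = (-3/58 - 30)*(2 - 6) = -1743/58*(-4) = 3486/29 ≈ 120.21)
-10417/(-17729) + A/(-5776) = -10417/(-17729) + (3486/29)/(-5776) = -10417*(-1/17729) + (3486/29)*(-1/5776) = 10417/17729 - 1743/83752 = 841542937/1484839208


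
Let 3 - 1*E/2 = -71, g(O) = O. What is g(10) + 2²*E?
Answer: 602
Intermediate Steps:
E = 148 (E = 6 - 2*(-71) = 6 + 142 = 148)
g(10) + 2²*E = 10 + 2²*148 = 10 + 4*148 = 10 + 592 = 602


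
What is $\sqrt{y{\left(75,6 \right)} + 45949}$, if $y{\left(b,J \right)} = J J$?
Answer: $\sqrt{45985} \approx 214.44$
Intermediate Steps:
$y{\left(b,J \right)} = J^{2}$
$\sqrt{y{\left(75,6 \right)} + 45949} = \sqrt{6^{2} + 45949} = \sqrt{36 + 45949} = \sqrt{45985}$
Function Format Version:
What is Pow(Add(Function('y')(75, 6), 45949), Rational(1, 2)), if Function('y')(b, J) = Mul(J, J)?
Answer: Pow(45985, Rational(1, 2)) ≈ 214.44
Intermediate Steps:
Function('y')(b, J) = Pow(J, 2)
Pow(Add(Function('y')(75, 6), 45949), Rational(1, 2)) = Pow(Add(Pow(6, 2), 45949), Rational(1, 2)) = Pow(Add(36, 45949), Rational(1, 2)) = Pow(45985, Rational(1, 2))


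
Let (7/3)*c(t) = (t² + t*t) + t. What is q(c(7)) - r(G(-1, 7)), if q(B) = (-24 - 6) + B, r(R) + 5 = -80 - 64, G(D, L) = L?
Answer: 164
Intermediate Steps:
c(t) = 3*t/7 + 6*t²/7 (c(t) = 3*((t² + t*t) + t)/7 = 3*((t² + t²) + t)/7 = 3*(2*t² + t)/7 = 3*(t + 2*t²)/7 = 3*t/7 + 6*t²/7)
r(R) = -149 (r(R) = -5 + (-80 - 64) = -5 - 144 = -149)
q(B) = -30 + B
q(c(7)) - r(G(-1, 7)) = (-30 + (3/7)*7*(1 + 2*7)) - 1*(-149) = (-30 + (3/7)*7*(1 + 14)) + 149 = (-30 + (3/7)*7*15) + 149 = (-30 + 45) + 149 = 15 + 149 = 164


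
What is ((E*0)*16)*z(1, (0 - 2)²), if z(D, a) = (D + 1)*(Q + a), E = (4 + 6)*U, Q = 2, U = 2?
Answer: 0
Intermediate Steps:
E = 20 (E = (4 + 6)*2 = 10*2 = 20)
z(D, a) = (1 + D)*(2 + a) (z(D, a) = (D + 1)*(2 + a) = (1 + D)*(2 + a))
((E*0)*16)*z(1, (0 - 2)²) = ((20*0)*16)*(2 + (0 - 2)² + 2*1 + 1*(0 - 2)²) = (0*16)*(2 + (-2)² + 2 + 1*(-2)²) = 0*(2 + 4 + 2 + 1*4) = 0*(2 + 4 + 2 + 4) = 0*12 = 0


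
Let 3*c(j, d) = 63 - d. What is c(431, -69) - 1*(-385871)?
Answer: 385915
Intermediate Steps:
c(j, d) = 21 - d/3 (c(j, d) = (63 - d)/3 = 21 - d/3)
c(431, -69) - 1*(-385871) = (21 - ⅓*(-69)) - 1*(-385871) = (21 + 23) + 385871 = 44 + 385871 = 385915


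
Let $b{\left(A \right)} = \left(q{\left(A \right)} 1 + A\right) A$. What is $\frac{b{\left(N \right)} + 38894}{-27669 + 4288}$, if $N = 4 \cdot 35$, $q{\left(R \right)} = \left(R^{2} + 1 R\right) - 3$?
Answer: $- \frac{2821674}{23381} \approx -120.68$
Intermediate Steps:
$q{\left(R \right)} = -3 + R + R^{2}$ ($q{\left(R \right)} = \left(R^{2} + R\right) - 3 = \left(R + R^{2}\right) - 3 = -3 + R + R^{2}$)
$N = 140$
$b{\left(A \right)} = A \left(-3 + A^{2} + 2 A\right)$ ($b{\left(A \right)} = \left(\left(-3 + A + A^{2}\right) 1 + A\right) A = \left(\left(-3 + A + A^{2}\right) + A\right) A = \left(-3 + A^{2} + 2 A\right) A = A \left(-3 + A^{2} + 2 A\right)$)
$\frac{b{\left(N \right)} + 38894}{-27669 + 4288} = \frac{140 \left(-3 + 140^{2} + 2 \cdot 140\right) + 38894}{-27669 + 4288} = \frac{140 \left(-3 + 19600 + 280\right) + 38894}{-23381} = \left(140 \cdot 19877 + 38894\right) \left(- \frac{1}{23381}\right) = \left(2782780 + 38894\right) \left(- \frac{1}{23381}\right) = 2821674 \left(- \frac{1}{23381}\right) = - \frac{2821674}{23381}$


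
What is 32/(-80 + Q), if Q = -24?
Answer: -4/13 ≈ -0.30769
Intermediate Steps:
32/(-80 + Q) = 32/(-80 - 24) = 32/(-104) = 32*(-1/104) = -4/13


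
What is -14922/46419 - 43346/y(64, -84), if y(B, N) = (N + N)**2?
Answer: -405539417/218354976 ≈ -1.8572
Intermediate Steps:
y(B, N) = 4*N**2 (y(B, N) = (2*N)**2 = 4*N**2)
-14922/46419 - 43346/y(64, -84) = -14922/46419 - 43346/(4*(-84)**2) = -14922*1/46419 - 43346/(4*7056) = -4974/15473 - 43346/28224 = -4974/15473 - 43346*1/28224 = -4974/15473 - 21673/14112 = -405539417/218354976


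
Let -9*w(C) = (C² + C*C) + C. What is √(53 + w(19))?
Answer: 2*I*√66/3 ≈ 5.416*I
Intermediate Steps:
w(C) = -2*C²/9 - C/9 (w(C) = -((C² + C*C) + C)/9 = -((C² + C²) + C)/9 = -(2*C² + C)/9 = -(C + 2*C²)/9 = -2*C²/9 - C/9)
√(53 + w(19)) = √(53 - ⅑*19*(1 + 2*19)) = √(53 - ⅑*19*(1 + 38)) = √(53 - ⅑*19*39) = √(53 - 247/3) = √(-88/3) = 2*I*√66/3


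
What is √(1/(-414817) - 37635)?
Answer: 2*I*√1618993188905833/414817 ≈ 194.0*I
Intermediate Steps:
√(1/(-414817) - 37635) = √(-1/414817 - 37635) = √(-15611637796/414817) = 2*I*√1618993188905833/414817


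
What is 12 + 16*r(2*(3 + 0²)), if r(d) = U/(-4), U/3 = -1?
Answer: 24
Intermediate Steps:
U = -3 (U = 3*(-1) = -3)
r(d) = ¾ (r(d) = -3/(-4) = -3*(-¼) = ¾)
12 + 16*r(2*(3 + 0²)) = 12 + 16*(¾) = 12 + 12 = 24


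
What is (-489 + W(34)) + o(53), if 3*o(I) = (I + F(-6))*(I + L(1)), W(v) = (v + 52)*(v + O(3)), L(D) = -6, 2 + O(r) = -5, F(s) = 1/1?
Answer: 2679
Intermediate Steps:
F(s) = 1
O(r) = -7 (O(r) = -2 - 5 = -7)
W(v) = (-7 + v)*(52 + v) (W(v) = (v + 52)*(v - 7) = (52 + v)*(-7 + v) = (-7 + v)*(52 + v))
o(I) = (1 + I)*(-6 + I)/3 (o(I) = ((I + 1)*(I - 6))/3 = ((1 + I)*(-6 + I))/3 = (1 + I)*(-6 + I)/3)
(-489 + W(34)) + o(53) = (-489 + (-364 + 34² + 45*34)) + (-2 - 5/3*53 + (⅓)*53²) = (-489 + (-364 + 1156 + 1530)) + (-2 - 265/3 + (⅓)*2809) = (-489 + 2322) + (-2 - 265/3 + 2809/3) = 1833 + 846 = 2679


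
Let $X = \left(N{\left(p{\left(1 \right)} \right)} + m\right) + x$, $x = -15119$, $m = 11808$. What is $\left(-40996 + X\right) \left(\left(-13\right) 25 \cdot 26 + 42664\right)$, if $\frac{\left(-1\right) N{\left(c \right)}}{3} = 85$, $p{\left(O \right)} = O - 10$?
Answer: $-1524644268$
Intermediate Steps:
$p{\left(O \right)} = -10 + O$
$N{\left(c \right)} = -255$ ($N{\left(c \right)} = \left(-3\right) 85 = -255$)
$X = -3566$ ($X = \left(-255 + 11808\right) - 15119 = 11553 - 15119 = -3566$)
$\left(-40996 + X\right) \left(\left(-13\right) 25 \cdot 26 + 42664\right) = \left(-40996 - 3566\right) \left(\left(-13\right) 25 \cdot 26 + 42664\right) = - 44562 \left(\left(-325\right) 26 + 42664\right) = - 44562 \left(-8450 + 42664\right) = \left(-44562\right) 34214 = -1524644268$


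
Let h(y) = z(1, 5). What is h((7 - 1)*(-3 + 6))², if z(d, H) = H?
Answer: 25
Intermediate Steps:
h(y) = 5
h((7 - 1)*(-3 + 6))² = 5² = 25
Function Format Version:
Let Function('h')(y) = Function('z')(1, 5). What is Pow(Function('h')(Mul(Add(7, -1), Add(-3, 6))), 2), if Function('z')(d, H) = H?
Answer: 25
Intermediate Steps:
Function('h')(y) = 5
Pow(Function('h')(Mul(Add(7, -1), Add(-3, 6))), 2) = Pow(5, 2) = 25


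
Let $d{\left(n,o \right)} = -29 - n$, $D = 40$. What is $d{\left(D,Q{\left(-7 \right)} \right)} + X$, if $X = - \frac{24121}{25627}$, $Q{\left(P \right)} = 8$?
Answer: $- \frac{1792384}{25627} \approx -69.941$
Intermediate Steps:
$X = - \frac{24121}{25627}$ ($X = \left(-24121\right) \frac{1}{25627} = - \frac{24121}{25627} \approx -0.94123$)
$d{\left(D,Q{\left(-7 \right)} \right)} + X = \left(-29 - 40\right) - \frac{24121}{25627} = -69 - \frac{24121}{25627} = - \frac{1792384}{25627}$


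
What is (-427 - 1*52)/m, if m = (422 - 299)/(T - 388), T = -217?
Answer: 289795/123 ≈ 2356.1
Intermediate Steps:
m = -123/605 (m = (422 - 299)/(-217 - 388) = 123/(-605) = 123*(-1/605) = -123/605 ≈ -0.20331)
(-427 - 1*52)/m = (-427 - 1*52)/(-123/605) = (-427 - 52)*(-605/123) = -479*(-605/123) = 289795/123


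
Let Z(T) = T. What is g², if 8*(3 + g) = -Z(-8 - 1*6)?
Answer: 25/16 ≈ 1.5625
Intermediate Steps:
g = -5/4 (g = -3 + (-(-8 - 1*6))/8 = -3 + (-(-8 - 6))/8 = -3 + (-1*(-14))/8 = -3 + (⅛)*14 = -3 + 7/4 = -5/4 ≈ -1.2500)
g² = (-5/4)² = 25/16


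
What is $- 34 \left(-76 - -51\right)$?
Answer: $850$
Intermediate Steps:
$- 34 \left(-76 - -51\right) = - 34 \left(-76 + 51\right) = \left(-34\right) \left(-25\right) = 850$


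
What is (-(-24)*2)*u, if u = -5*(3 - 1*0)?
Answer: -720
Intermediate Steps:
u = -15 (u = -5*(3 + 0) = -5*3 = -15)
(-(-24)*2)*u = -(-24)*2*(-15) = -4*(-12)*(-15) = 48*(-15) = -720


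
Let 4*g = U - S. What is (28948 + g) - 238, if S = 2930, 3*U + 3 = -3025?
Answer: 166351/6 ≈ 27725.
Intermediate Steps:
U = -3028/3 (U = -1 + (⅓)*(-3025) = -1 - 3025/3 = -3028/3 ≈ -1009.3)
g = -5909/6 (g = (-3028/3 - 1*2930)/4 = (-3028/3 - 2930)/4 = (¼)*(-11818/3) = -5909/6 ≈ -984.83)
(28948 + g) - 238 = (28948 - 5909/6) - 238 = 167779/6 - 238 = 166351/6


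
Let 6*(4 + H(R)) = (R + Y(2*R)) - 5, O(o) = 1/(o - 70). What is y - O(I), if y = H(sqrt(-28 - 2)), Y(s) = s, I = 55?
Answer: -143/30 + I*sqrt(30)/2 ≈ -4.7667 + 2.7386*I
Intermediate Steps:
O(o) = 1/(-70 + o)
H(R) = -29/6 + R/2 (H(R) = -4 + ((R + 2*R) - 5)/6 = -4 + (3*R - 5)/6 = -4 + (-5 + 3*R)/6 = -4 + (-5/6 + R/2) = -29/6 + R/2)
y = -29/6 + I*sqrt(30)/2 (y = -29/6 + sqrt(-28 - 2)/2 = -29/6 + sqrt(-30)/2 = -29/6 + (I*sqrt(30))/2 = -29/6 + I*sqrt(30)/2 ≈ -4.8333 + 2.7386*I)
y - O(I) = (-29/6 + I*sqrt(30)/2) - 1/(-70 + 55) = (-29/6 + I*sqrt(30)/2) - 1/(-15) = (-29/6 + I*sqrt(30)/2) - 1*(-1/15) = (-29/6 + I*sqrt(30)/2) + 1/15 = -143/30 + I*sqrt(30)/2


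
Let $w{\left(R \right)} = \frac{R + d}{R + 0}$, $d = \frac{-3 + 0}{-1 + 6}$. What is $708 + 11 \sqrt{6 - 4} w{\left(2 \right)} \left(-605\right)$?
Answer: $708 - \frac{9317 \sqrt{2}}{2} \approx -5880.1$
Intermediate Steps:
$d = - \frac{3}{5} \approx -0.6$
$w{\left(R \right)} = \frac{- \frac{3}{5} + R}{R}$ ($w{\left(R \right)} = \frac{R - \frac{3}{5}}{R + 0} = \frac{- \frac{3}{5} + R}{R}$)
$708 + 11 \sqrt{6 - 4} w{\left(2 \right)} \left(-605\right) = 708 + 11 \sqrt{6 - 4} \frac{- \frac{3}{5} + 2}{2} \left(-605\right) = 708 + 11 \sqrt{2} \cdot \frac{1}{2} \cdot \frac{7}{5} \left(-605\right) = 708 + 11 \sqrt{2} \cdot \frac{7}{10} \left(-605\right) = 708 + \frac{77 \sqrt{2}}{10} \left(-605\right) = 708 - \frac{9317 \sqrt{2}}{2}$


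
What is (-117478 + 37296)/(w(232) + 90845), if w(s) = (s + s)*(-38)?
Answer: -80182/73213 ≈ -1.0952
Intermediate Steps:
w(s) = -76*s (w(s) = (2*s)*(-38) = -76*s)
(-117478 + 37296)/(w(232) + 90845) = (-117478 + 37296)/(-76*232 + 90845) = -80182/(-17632 + 90845) = -80182/73213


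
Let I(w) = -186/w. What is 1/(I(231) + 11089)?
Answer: 77/853791 ≈ 9.0186e-5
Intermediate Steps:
1/(I(231) + 11089) = 1/(-186/231 + 11089) = 1/(-186*1/231 + 11089) = 1/(-62/77 + 11089) = 1/(853791/77) = 77/853791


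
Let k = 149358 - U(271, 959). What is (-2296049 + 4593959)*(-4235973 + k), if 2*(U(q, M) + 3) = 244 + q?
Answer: -9391258292745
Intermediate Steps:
U(q, M) = 119 + q/2 (U(q, M) = -3 + (244 + q)/2 = -3 + (122 + q/2) = 119 + q/2)
k = 298207/2 (k = 149358 - (119 + (1/2)*271) = 149358 - (119 + 271/2) = 149358 - 1*509/2 = 149358 - 509/2 = 298207/2 ≈ 1.4910e+5)
(-2296049 + 4593959)*(-4235973 + k) = (-2296049 + 4593959)*(-4235973 + 298207/2) = 2297910*(-8173739/2) = -9391258292745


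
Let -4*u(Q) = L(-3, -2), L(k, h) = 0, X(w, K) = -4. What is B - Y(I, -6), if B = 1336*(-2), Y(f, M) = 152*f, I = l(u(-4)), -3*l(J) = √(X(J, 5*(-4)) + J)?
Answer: -2672 + 304*I/3 ≈ -2672.0 + 101.33*I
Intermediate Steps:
u(Q) = 0 (u(Q) = -¼*0 = 0)
l(J) = -√(-4 + J)/3
I = -2*I/3 (I = -√(-4 + 0)/3 = -2*I/3 ≈ -0.66667*I)
B = -2672
B - Y(I, -6) = -2672 - 152*(-2*I/3) = -2672 - (-304)*I/3 = -2672 + 304*I/3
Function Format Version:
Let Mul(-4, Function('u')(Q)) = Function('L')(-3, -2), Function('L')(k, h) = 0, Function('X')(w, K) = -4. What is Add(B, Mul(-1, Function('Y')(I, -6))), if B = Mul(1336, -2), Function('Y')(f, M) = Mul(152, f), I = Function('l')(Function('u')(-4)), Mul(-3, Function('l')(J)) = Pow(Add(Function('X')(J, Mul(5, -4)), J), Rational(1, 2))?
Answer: Add(-2672, Mul(Rational(304, 3), I)) ≈ Add(-2672.0, Mul(101.33, I))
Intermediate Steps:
Function('u')(Q) = 0 (Function('u')(Q) = Mul(Rational(-1, 4), 0) = 0)
Function('l')(J) = Mul(Rational(-1, 3), Pow(Add(-4, J), Rational(1, 2)))
I = Mul(Rational(-2, 3), I) (I = Mul(Rational(-1, 3), Pow(Add(-4, 0), Rational(1, 2))) = Mul(Rational(-1, 3), Pow(-4, Rational(1, 2))) = Mul(Rational(-1, 3), Mul(2, I)) = Mul(Rational(-2, 3), I) ≈ Mul(-0.66667, I))
B = -2672
Add(B, Mul(-1, Function('Y')(I, -6))) = Add(-2672, Mul(-1, Mul(152, Mul(Rational(-2, 3), I)))) = Add(-2672, Mul(-1, Mul(Rational(-304, 3), I))) = Add(-2672, Mul(Rational(304, 3), I))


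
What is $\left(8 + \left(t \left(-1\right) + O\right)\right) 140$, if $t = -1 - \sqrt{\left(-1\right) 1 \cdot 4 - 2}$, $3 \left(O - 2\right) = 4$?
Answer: $\frac{5180}{3} + 140 i \sqrt{6} \approx 1726.7 + 342.93 i$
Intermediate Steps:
$O = \frac{10}{3}$ ($O = 2 + \frac{1}{3} \cdot 4 = 2 + \frac{4}{3} = \frac{10}{3} \approx 3.3333$)
$t = -1 - i \sqrt{6}$ ($t = -1 - \sqrt{\left(-1\right) 4 - 2} = -1 - \sqrt{-4 - 2} = -1 - \sqrt{-6} = -1 - i \sqrt{6} \approx -1.0 - 2.4495 i$)
$\left(8 + \left(t \left(-1\right) + O\right)\right) 140 = \left(8 + \left(\left(-1 - i \sqrt{6}\right) \left(-1\right) + \frac{10}{3}\right)\right) 140 = \left(8 + \left(\left(1 + i \sqrt{6}\right) + \frac{10}{3}\right)\right) 140 = \left(8 + \left(\frac{13}{3} + i \sqrt{6}\right)\right) 140 = \left(\frac{37}{3} + i \sqrt{6}\right) 140 = \frac{5180}{3} + 140 i \sqrt{6}$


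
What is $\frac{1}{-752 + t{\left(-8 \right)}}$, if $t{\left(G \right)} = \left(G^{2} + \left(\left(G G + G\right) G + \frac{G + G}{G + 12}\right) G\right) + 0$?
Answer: $\frac{1}{2928} \approx 0.00034153$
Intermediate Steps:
$t{\left(G \right)} = G^{2} + G \left(G \left(G + G^{2}\right) + \frac{2 G}{12 + G}\right)$ ($t{\left(G \right)} = \left(G^{2} + \left(\left(G^{2} + G\right) G + \frac{2 G}{12 + G}\right) G\right) + 0 = \left(G^{2} + \left(\left(G + G^{2}\right) G + \frac{2 G}{12 + G}\right) G\right) + 0 = \left(G^{2} + \left(G \left(G + G^{2}\right) + \frac{2 G}{12 + G}\right) G\right) + 0 = \left(G^{2} + G \left(G \left(G + G^{2}\right) + \frac{2 G}{12 + G}\right)\right) + 0 = G^{2} + G \left(G \left(G + G^{2}\right) + \frac{2 G}{12 + G}\right)$)
$\frac{1}{-752 + t{\left(-8 \right)}} = \frac{1}{-752 + \frac{\left(-8\right)^{2} \left(14 + \left(-8\right)^{3} + 13 \left(-8\right) + 13 \left(-8\right)^{2}\right)}{12 - 8}} = \frac{1}{-752 + \frac{64 \left(14 - 512 - 104 + 13 \cdot 64\right)}{4}} = \frac{1}{-752 + 64 \cdot \frac{1}{4} \left(14 - 512 - 104 + 832\right)} = \frac{1}{-752 + 64 \cdot \frac{1}{4} \cdot 230} = \frac{1}{-752 + 3680} = \frac{1}{2928}$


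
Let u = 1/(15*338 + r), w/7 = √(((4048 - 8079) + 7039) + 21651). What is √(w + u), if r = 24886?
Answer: √(7489 + 1570383388*√24659)/14978 ≈ 33.155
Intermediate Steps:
w = 7*√24659 (w = 7*√(((4048 - 8079) + 7039) + 21651) = 7*√((-4031 + 7039) + 21651) = 7*√(3008 + 21651) = 7*√24659 ≈ 1099.2)
u = 1/29956 (u = 1/(15*338 + 24886) = 1/(5070 + 24886) = 1/29956 ≈ 3.3382e-5)
√(w + u) = √(7*√24659 + 1/29956) = √(1/29956 + 7*√24659)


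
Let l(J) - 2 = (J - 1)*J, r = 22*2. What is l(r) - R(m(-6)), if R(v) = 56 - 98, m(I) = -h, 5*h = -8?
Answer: 1936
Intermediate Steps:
h = -8/5 (h = (⅕)*(-8) = -8/5 ≈ -1.6000)
m(I) = 8/5 (m(I) = -1*(-8/5) = 8/5)
R(v) = -42
r = 44
l(J) = 2 + J*(-1 + J) (l(J) = 2 + (J - 1)*J = 2 + (-1 + J)*J = 2 + J*(-1 + J))
l(r) - R(m(-6)) = (2 + 44² - 1*44) - 1*(-42) = (2 + 1936 - 44) + 42 = 1894 + 42 = 1936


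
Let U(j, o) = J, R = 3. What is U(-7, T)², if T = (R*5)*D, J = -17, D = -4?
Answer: 289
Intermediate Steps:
T = -60 (T = (3*5)*(-4) = 15*(-4) = -60)
U(j, o) = -17
U(-7, T)² = (-17)² = 289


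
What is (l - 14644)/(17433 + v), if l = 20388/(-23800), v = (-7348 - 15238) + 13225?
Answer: -87136897/48028400 ≈ -1.8143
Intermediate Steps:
v = -9361 (v = -22586 + 13225 = -9361)
l = -5097/5950 (l = 20388*(-1/23800) = -5097/5950 ≈ -0.85664)
(l - 14644)/(17433 + v) = (-5097/5950 - 14644)/(17433 - 9361) = -87136897/5950/8072 = -87136897/5950*1/8072 = -87136897/48028400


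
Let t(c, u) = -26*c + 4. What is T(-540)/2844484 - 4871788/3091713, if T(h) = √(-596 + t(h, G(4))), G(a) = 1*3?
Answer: -4871788/3091713 + 41*√2/1422242 ≈ -1.5757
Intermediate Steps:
G(a) = 3
t(c, u) = 4 - 26*c
T(h) = √(-592 - 26*h) (T(h) = √(-596 + (4 - 26*h)) = √(-592 - 26*h))
T(-540)/2844484 - 4871788/3091713 = √(-592 - 26*(-540))/2844484 - 4871788/3091713 = √(-592 + 14040)*(1/2844484) - 4871788*1/3091713 = √13448*(1/2844484) - 4871788/3091713 = (82*√2)*(1/2844484) - 4871788/3091713 = 41*√2/1422242 - 4871788/3091713 = -4871788/3091713 + 41*√2/1422242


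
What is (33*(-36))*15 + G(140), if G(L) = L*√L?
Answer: -17820 + 280*√35 ≈ -16164.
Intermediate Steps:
G(L) = L^(3/2)
(33*(-36))*15 + G(140) = (33*(-36))*15 + 140^(3/2) = -1188*15 + 280*√35 = -17820 + 280*√35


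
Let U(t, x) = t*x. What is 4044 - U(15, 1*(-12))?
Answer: 4224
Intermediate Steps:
4044 - U(15, 1*(-12)) = 4044 - 15*1*(-12) = 4044 - 15*(-12) = 4044 - 1*(-180) = 4044 + 180 = 4224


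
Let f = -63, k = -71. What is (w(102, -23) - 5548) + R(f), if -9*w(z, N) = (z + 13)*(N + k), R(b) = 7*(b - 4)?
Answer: -43343/9 ≈ -4815.9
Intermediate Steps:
R(b) = -28 + 7*b (R(b) = 7*(-4 + b) = -28 + 7*b)
w(z, N) = -(-71 + N)*(13 + z)/9 (w(z, N) = -(z + 13)*(N - 71)/9 = -(13 + z)*(-71 + N)/9 = -(-71 + N)*(13 + z)/9)
(w(102, -23) - 5548) + R(f) = ((923/9 - 13/9*(-23) + (71/9)*102 - ⅑*(-23)*102) - 5548) + (-28 + 7*(-63)) = ((923/9 + 299/9 + 2414/3 + 782/3) - 5548) + (-28 - 441) = (10810/9 - 5548) - 469 = -39122/9 - 469 = -43343/9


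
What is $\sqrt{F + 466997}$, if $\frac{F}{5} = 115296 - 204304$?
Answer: $\sqrt{21957} \approx 148.18$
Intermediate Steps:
$F = -445040$ ($F = 5 \left(115296 - 204304\right) = 5 \left(-89008\right) = -445040$)
$\sqrt{F + 466997} = \sqrt{-445040 + 466997} = \sqrt{21957}$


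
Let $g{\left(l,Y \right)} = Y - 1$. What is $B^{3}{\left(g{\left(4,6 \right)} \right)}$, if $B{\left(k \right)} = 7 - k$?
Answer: $8$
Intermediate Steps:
$g{\left(l,Y \right)} = -1 + Y$ ($g{\left(l,Y \right)} = Y - 1 = -1 + Y$)
$B^{3}{\left(g{\left(4,6 \right)} \right)} = \left(7 - \left(-1 + 6\right)\right)^{3} = \left(7 - 5\right)^{3} = 2^{3} = 8$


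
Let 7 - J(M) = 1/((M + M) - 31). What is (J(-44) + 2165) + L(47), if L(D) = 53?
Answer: 264776/119 ≈ 2225.0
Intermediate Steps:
J(M) = 7 - 1/(-31 + 2*M) (J(M) = 7 - 1/((M + M) - 31) = 7 - 1/(2*M - 31) = 7 - 1/(-31 + 2*M))
(J(-44) + 2165) + L(47) = (2*(-109 + 7*(-44))/(-31 + 2*(-44)) + 2165) + 53 = (2*(-109 - 308)/(-31 - 88) + 2165) + 53 = (2*(-417)/(-119) + 2165) + 53 = (2*(-1/119)*(-417) + 2165) + 53 = (834/119 + 2165) + 53 = 258469/119 + 53 = 264776/119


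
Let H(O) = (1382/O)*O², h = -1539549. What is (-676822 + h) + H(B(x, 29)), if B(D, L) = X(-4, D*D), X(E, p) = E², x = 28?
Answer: -2194259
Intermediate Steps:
B(D, L) = 16 (B(D, L) = (-4)² = 16)
H(O) = 1382*O
(-676822 + h) + H(B(x, 29)) = (-676822 - 1539549) + 1382*16 = -2216371 + 22112 = -2194259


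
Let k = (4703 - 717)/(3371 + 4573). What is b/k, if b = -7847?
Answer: -31168284/1993 ≈ -15639.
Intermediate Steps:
k = 1993/3972 (k = 3986/7944 = 3986*(1/7944) = 1993/3972 ≈ 0.50176)
b/k = -7847/1993/3972 = -7847*3972/1993 = -31168284/1993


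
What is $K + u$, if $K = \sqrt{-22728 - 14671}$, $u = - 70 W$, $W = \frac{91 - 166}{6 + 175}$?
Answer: $\frac{5250}{181} + i \sqrt{37399} \approx 29.006 + 193.39 i$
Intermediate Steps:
$W = - \frac{75}{181} \approx -0.41436$
$u = \frac{5250}{181}$ ($u = \left(-70\right) \left(- \frac{75}{181}\right) = \frac{5250}{181} \approx 29.006$)
$K = i \sqrt{37399}$ ($K = \sqrt{-37399} = i \sqrt{37399} \approx 193.39 i$)
$K + u = i \sqrt{37399} + \frac{5250}{181} = \frac{5250}{181} + i \sqrt{37399}$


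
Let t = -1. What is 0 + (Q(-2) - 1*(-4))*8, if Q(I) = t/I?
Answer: 36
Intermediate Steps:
Q(I) = -1/I
0 + (Q(-2) - 1*(-4))*8 = 0 + (-1/(-2) - 1*(-4))*8 = 0 + (-1*(-½) + 4)*8 = 0 + (½ + 4)*8 = 0 + (9/2)*8 = 0 + 36 = 36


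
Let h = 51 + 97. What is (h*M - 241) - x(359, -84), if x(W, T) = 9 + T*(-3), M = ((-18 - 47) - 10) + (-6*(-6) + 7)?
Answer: -5238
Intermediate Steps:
h = 148
M = -32 (M = (-65 - 10) + (36 + 7) = -75 + 43 = -32)
x(W, T) = 9 - 3*T
(h*M - 241) - x(359, -84) = (148*(-32) - 241) - (9 - 3*(-84)) = (-4736 - 241) - (9 + 252) = -4977 - 1*261 = -4977 - 261 = -5238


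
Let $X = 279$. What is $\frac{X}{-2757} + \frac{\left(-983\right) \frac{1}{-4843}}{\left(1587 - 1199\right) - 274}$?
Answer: $- \frac{50442109}{507381738} \approx -0.099416$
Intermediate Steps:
$\frac{X}{-2757} + \frac{\left(-983\right) \frac{1}{-4843}}{\left(1587 - 1199\right) - 274} = \frac{279}{-2757} + \frac{\left(-983\right) \frac{1}{-4843}}{\left(1587 - 1199\right) - 274} = 279 \left(- \frac{1}{2757}\right) + \frac{\left(-983\right) \left(- \frac{1}{4843}\right)}{388 - 274} = - \frac{93}{919} + \frac{983}{4843 \cdot 114} = - \frac{93}{919} + \frac{983}{4843} \cdot \frac{1}{114} = - \frac{93}{919} + \frac{983}{552102} = - \frac{50442109}{507381738}$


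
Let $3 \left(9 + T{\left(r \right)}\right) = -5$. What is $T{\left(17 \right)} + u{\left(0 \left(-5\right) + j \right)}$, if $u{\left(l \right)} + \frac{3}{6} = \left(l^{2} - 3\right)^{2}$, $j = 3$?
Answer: $\frac{149}{6} \approx 24.833$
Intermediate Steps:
$T{\left(r \right)} = - \frac{32}{3}$ ($T{\left(r \right)} = -9 + \frac{1}{3} \left(-5\right) = -9 - \frac{5}{3} = - \frac{32}{3}$)
$u{\left(l \right)} = - \frac{1}{2} + \left(-3 + l^{2}\right)^{2}$ ($u{\left(l \right)} = - \frac{1}{2} + \left(l^{2} - 3\right)^{2} = - \frac{1}{2} + \left(-3 + l^{2}\right)^{2}$)
$T{\left(17 \right)} + u{\left(0 \left(-5\right) + j \right)} = - \frac{32}{3} - \left(\frac{1}{2} - \left(-3 + \left(0 \left(-5\right) + 3\right)^{2}\right)^{2}\right) = - \frac{32}{3} - \left(\frac{1}{2} - \left(-3 + \left(0 + 3\right)^{2}\right)^{2}\right) = - \frac{32}{3} - \left(\frac{1}{2} - \left(-3 + 3^{2}\right)^{2}\right) = - \frac{32}{3} - \left(\frac{1}{2} - \left(-3 + 9\right)^{2}\right) = - \frac{32}{3} - \left(\frac{1}{2} - 6^{2}\right) = - \frac{32}{3} + \left(- \frac{1}{2} + 36\right) = - \frac{32}{3} + \frac{71}{2} = \frac{149}{6}$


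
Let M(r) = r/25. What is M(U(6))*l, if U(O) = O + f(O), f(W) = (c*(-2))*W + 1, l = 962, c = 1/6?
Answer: 962/5 ≈ 192.40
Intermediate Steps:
c = ⅙ ≈ 0.16667
f(W) = 1 - W/3 (f(W) = ((⅙)*(-2))*W + 1 = -W/3 + 1 = 1 - W/3)
U(O) = 1 + 2*O/3 (U(O) = O + (1 - O/3) = 1 + 2*O/3)
M(r) = r/25 (M(r) = r*(1/25) = r/25)
M(U(6))*l = ((1 + (⅔)*6)/25)*962 = ((1 + 4)/25)*962 = ((1/25)*5)*962 = (⅕)*962 = 962/5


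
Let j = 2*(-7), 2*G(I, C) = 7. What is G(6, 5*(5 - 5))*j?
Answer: -49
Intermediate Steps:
G(I, C) = 7/2 (G(I, C) = (½)*7 = 7/2)
j = -14
G(6, 5*(5 - 5))*j = (7/2)*(-14) = -49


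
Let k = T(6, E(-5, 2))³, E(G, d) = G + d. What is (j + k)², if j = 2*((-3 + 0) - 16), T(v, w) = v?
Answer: 31684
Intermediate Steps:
j = -38 (j = 2*(-3 - 16) = 2*(-19) = -38)
k = 216 (k = 6³ = 216)
(j + k)² = (-38 + 216)² = 178² = 31684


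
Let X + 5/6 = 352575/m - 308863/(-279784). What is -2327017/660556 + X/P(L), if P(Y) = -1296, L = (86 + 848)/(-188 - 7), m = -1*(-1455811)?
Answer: -921387821698059677417/261519319853551363968 ≈ -3.5232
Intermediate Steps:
m = 1455811
L = -934/195 (L = 934/(-195) = 934*(-1/195) = -934/195 ≈ -4.7897)
X = 626591428019/1221937874472 (X = -5/6 + (352575/1455811 - 308863/(-279784)) = -5/6 + (352575*(1/1455811) - 308863*(-1/279784)) = -5/6 + (352575/1455811 + 308863/279784) = -5/6 + 548290996693/407312624824 = 626591428019/1221937874472 ≈ 0.51278)
-2327017/660556 + X/P(L) = -2327017/660556 + (626591428019/1221937874472)/(-1296) = -2327017*1/660556 + (626591428019/1221937874472)*(-1/1296) = -2327017/660556 - 626591428019/1583631485315712 = -921387821698059677417/261519319853551363968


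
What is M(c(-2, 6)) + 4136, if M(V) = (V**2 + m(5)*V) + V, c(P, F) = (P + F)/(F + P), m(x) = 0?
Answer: 4138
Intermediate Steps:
c(P, F) = 1 (c(P, F) = (F + P)/(F + P) = 1)
M(V) = V + V**2 (M(V) = (V**2 + 0*V) + V = (V**2 + 0) + V = V**2 + V = V + V**2)
M(c(-2, 6)) + 4136 = 1*(1 + 1) + 4136 = 1*2 + 4136 = 2 + 4136 = 4138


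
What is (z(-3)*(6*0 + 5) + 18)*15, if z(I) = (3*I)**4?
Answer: 492345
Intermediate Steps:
z(I) = 81*I**4
(z(-3)*(6*0 + 5) + 18)*15 = ((81*(-3)**4)*(6*0 + 5) + 18)*15 = ((81*81)*(0 + 5) + 18)*15 = (6561*5 + 18)*15 = (32805 + 18)*15 = 32823*15 = 492345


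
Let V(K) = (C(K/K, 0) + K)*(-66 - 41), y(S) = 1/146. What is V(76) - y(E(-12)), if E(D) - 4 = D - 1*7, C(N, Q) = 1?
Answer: -1202895/146 ≈ -8239.0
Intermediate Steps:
E(D) = -3 + D (E(D) = 4 + (D - 1*7) = 4 + (D - 7) = 4 + (-7 + D) = -3 + D)
y(S) = 1/146
V(K) = -107 - 107*K (V(K) = (1 + K)*(-66 - 41) = (1 + K)*(-107) = -107 - 107*K)
V(76) - y(E(-12)) = (-107 - 107*76) - 1*1/146 = (-107 - 8132) - 1/146 = -8239 - 1/146 = -1202895/146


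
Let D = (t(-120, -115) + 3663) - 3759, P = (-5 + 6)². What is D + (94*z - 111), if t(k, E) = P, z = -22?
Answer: -2274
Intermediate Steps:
P = 1 (P = 1² = 1)
t(k, E) = 1
D = -95 (D = (1 + 3663) - 3759 = 3664 - 3759 = -95)
D + (94*z - 111) = -95 + (94*(-22) - 111) = -95 + (-2068 - 111) = -95 - 2179 = -2274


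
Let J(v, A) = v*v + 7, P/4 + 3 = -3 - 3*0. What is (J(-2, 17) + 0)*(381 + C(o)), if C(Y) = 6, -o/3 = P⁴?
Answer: 4257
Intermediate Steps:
P = -24 (P = -12 + 4*(-3 - 3*0) = -12 + 4*(-3 + 0) = -12 + 4*(-3) = -12 - 12 = -24)
J(v, A) = 7 + v² (J(v, A) = v² + 7 = 7 + v²)
o = -995328 (o = -3*(-24)⁴ = -3*331776 = -995328)
(J(-2, 17) + 0)*(381 + C(o)) = ((7 + (-2)²) + 0)*(381 + 6) = ((7 + 4) + 0)*387 = (11 + 0)*387 = 11*387 = 4257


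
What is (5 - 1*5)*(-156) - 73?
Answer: -73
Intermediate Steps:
(5 - 1*5)*(-156) - 73 = (5 - 5)*(-156) - 73 = 0*(-156) - 73 = 0 - 73 = -73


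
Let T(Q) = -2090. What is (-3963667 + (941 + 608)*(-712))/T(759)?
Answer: 1013311/418 ≈ 2424.2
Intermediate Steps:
(-3963667 + (941 + 608)*(-712))/T(759) = (-3963667 + (941 + 608)*(-712))/(-2090) = (-3963667 + 1549*(-712))*(-1/2090) = (-3963667 - 1102888)*(-1/2090) = -5066555*(-1/2090) = 1013311/418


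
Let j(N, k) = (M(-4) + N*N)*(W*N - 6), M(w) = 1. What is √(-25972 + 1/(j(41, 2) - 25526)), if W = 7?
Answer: I*√1298033274330029/223558 ≈ 161.16*I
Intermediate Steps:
j(N, k) = (1 + N²)*(-6 + 7*N) (j(N, k) = (1 + N*N)*(7*N - 6) = (1 + N²)*(-6 + 7*N))
√(-25972 + 1/(j(41, 2) - 25526)) = √(-25972 + 1/((-6 - 6*41² + 7*41 + 7*41³) - 25526)) = √(-25972 + 1/((-6 - 6*1681 + 287 + 7*68921) - 25526)) = √(-25972 + 1/((-6 - 10086 + 287 + 482447) - 25526)) = √(-25972 + 1/(472642 - 25526)) = √(-25972 + 1/447116) = √(-11612496751/447116) = I*√1298033274330029/223558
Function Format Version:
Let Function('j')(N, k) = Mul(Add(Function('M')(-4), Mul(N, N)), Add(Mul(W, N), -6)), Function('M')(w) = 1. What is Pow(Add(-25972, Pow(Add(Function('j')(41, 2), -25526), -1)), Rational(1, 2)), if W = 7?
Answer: Mul(Rational(1, 223558), I, Pow(1298033274330029, Rational(1, 2))) ≈ Mul(161.16, I)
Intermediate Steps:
Function('j')(N, k) = Mul(Add(1, Pow(N, 2)), Add(-6, Mul(7, N))) (Function('j')(N, k) = Mul(Add(1, Mul(N, N)), Add(Mul(7, N), -6)) = Mul(Add(1, Pow(N, 2)), Add(-6, Mul(7, N))))
Pow(Add(-25972, Pow(Add(Function('j')(41, 2), -25526), -1)), Rational(1, 2)) = Pow(Add(-25972, Pow(Add(Add(-6, Mul(-6, Pow(41, 2)), Mul(7, 41), Mul(7, Pow(41, 3))), -25526), -1)), Rational(1, 2)) = Pow(Add(-25972, Pow(Add(Add(-6, Mul(-6, 1681), 287, Mul(7, 68921)), -25526), -1)), Rational(1, 2)) = Pow(Add(-25972, Pow(Add(Add(-6, -10086, 287, 482447), -25526), -1)), Rational(1, 2)) = Pow(Add(-25972, Pow(Add(472642, -25526), -1)), Rational(1, 2)) = Pow(Add(-25972, Pow(447116, -1)), Rational(1, 2)) = Pow(Add(-25972, Rational(1, 447116)), Rational(1, 2)) = Pow(Rational(-11612496751, 447116), Rational(1, 2)) = Mul(Rational(1, 223558), I, Pow(1298033274330029, Rational(1, 2)))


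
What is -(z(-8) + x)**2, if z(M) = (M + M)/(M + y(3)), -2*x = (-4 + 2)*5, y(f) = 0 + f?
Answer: -1681/25 ≈ -67.240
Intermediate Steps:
y(f) = f
x = 5 (x = -(-4 + 2)*5/2 = -(-1)*5 = -1/2*(-10) = 5)
z(M) = 2*M/(3 + M) (z(M) = (M + M)/(M + 3) = (2*M)/(3 + M) = 2*M/(3 + M))
-(z(-8) + x)**2 = -(2*(-8)/(3 - 8) + 5)**2 = -(2*(-8)/(-5) + 5)**2 = -(2*(-8)*(-1/5) + 5)**2 = -(16/5 + 5)**2 = -(41/5)**2 = -1*1681/25 = -1681/25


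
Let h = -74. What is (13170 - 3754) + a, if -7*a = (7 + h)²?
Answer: 61423/7 ≈ 8774.7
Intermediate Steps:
a = -4489/7 (a = -(7 - 74)²/7 = -⅐*(-67)² = -⅐*4489 = -4489/7 ≈ -641.29)
(13170 - 3754) + a = (13170 - 3754) - 4489/7 = 9416 - 4489/7 = 61423/7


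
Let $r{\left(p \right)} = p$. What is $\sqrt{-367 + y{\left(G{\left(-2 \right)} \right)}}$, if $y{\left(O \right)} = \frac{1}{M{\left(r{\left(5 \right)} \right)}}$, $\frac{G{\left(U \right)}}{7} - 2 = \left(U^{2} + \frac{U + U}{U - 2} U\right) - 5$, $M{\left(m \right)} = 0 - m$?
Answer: $\frac{6 i \sqrt{255}}{5} \approx 19.162 i$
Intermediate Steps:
$M{\left(m \right)} = - m$
$G{\left(U \right)} = -21 + 7 U^{2} + \frac{14 U^{2}}{-2 + U}$ ($G{\left(U \right)} = 14 + 7 \left(\left(U^{2} + \frac{U + U}{U - 2} U\right) - 5\right) = 14 + 7 \left(\left(U^{2} + \frac{2 U}{-2 + U} U\right) - 5\right) = 14 + 7 \left(\left(U^{2} + \frac{2 U^{2}}{-2 + U}\right) - 5\right) = 14 + 7 \left(-5 + U^{2} + \frac{2 U^{2}}{-2 + U}\right) = 14 + \left(-35 + 7 U^{2} + \frac{14 U^{2}}{-2 + U}\right) = -21 + 7 U^{2} + \frac{14 U^{2}}{-2 + U}$)
$y{\left(O \right)} = - \frac{1}{5}$ ($y{\left(O \right)} = \frac{1}{\left(-1\right) 5} = \frac{1}{-5} = - \frac{1}{5}$)
$\sqrt{-367 + y{\left(G{\left(-2 \right)} \right)}} = \sqrt{-367 - \frac{1}{5}} = \sqrt{- \frac{1836}{5}} = \frac{6 i \sqrt{255}}{5}$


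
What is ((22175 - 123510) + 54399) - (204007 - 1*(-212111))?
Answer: -463054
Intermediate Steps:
((22175 - 123510) + 54399) - (204007 - 1*(-212111)) = (-101335 + 54399) - (204007 + 212111) = -46936 - 1*416118 = -46936 - 416118 = -463054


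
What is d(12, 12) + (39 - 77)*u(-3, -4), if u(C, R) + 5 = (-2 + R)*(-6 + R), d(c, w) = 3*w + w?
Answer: -2042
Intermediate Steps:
d(c, w) = 4*w
u(C, R) = -5 + (-6 + R)*(-2 + R) (u(C, R) = -5 + (-2 + R)*(-6 + R) = -5 + (-6 + R)*(-2 + R))
d(12, 12) + (39 - 77)*u(-3, -4) = 4*12 + (39 - 77)*(7 + (-4)**2 - 8*(-4)) = 48 - 38*(7 + 16 + 32) = 48 - 38*55 = 48 - 2090 = -2042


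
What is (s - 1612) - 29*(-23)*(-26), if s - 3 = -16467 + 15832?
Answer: -19586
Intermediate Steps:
s = -632 (s = 3 + (-16467 + 15832) = 3 - 635 = -632)
(s - 1612) - 29*(-23)*(-26) = (-632 - 1612) - 29*(-23)*(-26) = -2244 + 667*(-26) = -2244 - 17342 = -19586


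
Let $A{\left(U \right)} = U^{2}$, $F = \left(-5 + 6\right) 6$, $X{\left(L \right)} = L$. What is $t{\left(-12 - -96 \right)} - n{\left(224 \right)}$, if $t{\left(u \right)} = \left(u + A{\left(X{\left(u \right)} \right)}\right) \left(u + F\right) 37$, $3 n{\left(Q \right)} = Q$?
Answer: $\frac{71328376}{3} \approx 2.3776 \cdot 10^{7}$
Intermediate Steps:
$F = 6$ ($F = 1 \cdot 6 = 6$)
$n{\left(Q \right)} = \frac{Q}{3}$
$t{\left(u \right)} = 37 \left(6 + u\right) \left(u + u^{2}\right)$ ($t{\left(u \right)} = \left(u + u^{2}\right) \left(u + 6\right) 37 = \left(u + u^{2}\right) \left(6 + u\right) 37 = \left(6 + u\right) \left(u + u^{2}\right) 37 = 37 \left(6 + u\right) \left(u + u^{2}\right)$)
$t{\left(-12 - -96 \right)} - n{\left(224 \right)} = 37 \left(-12 - -96\right) \left(6 + \left(-12 - -96\right)^{2} + 7 \left(-12 - -96\right)\right) - \frac{1}{3} \cdot 224 = 37 \left(-12 + 96\right) \left(6 + \left(-12 + 96\right)^{2} + 7 \left(-12 + 96\right)\right) - \frac{224}{3} = 37 \cdot 84 \left(6 + 84^{2} + 7 \cdot 84\right) - \frac{224}{3} = 37 \cdot 84 \left(6 + 7056 + 588\right) - \frac{224}{3} = 37 \cdot 84 \cdot 7650 - \frac{224}{3} = 23776200 - \frac{224}{3} = \frac{71328376}{3}$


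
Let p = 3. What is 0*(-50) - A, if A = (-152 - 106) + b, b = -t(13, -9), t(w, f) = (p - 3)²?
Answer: 258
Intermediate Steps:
t(w, f) = 0 (t(w, f) = (3 - 3)² = 0² = 0)
b = 0 (b = -1*0 = 0)
A = -258 (A = (-152 - 106) + 0 = -258 + 0 = -258)
0*(-50) - A = 0*(-50) - 1*(-258) = 0 + 258 = 258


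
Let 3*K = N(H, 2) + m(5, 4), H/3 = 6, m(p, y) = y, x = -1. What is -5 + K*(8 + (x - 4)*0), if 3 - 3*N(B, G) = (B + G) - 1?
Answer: -77/9 ≈ -8.5556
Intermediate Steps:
H = 18 (H = 3*6 = 18)
N(B, G) = 4/3 - B/3 - G/3 (N(B, G) = 1 - ((B + G) - 1)/3 = 1 - (-1 + B + G)/3 = 1 + (⅓ - B/3 - G/3) = 4/3 - B/3 - G/3)
K = -4/9 (K = ((4/3 - ⅓*18 - ⅓*2) + 4)/3 = ((4/3 - 6 - ⅔) + 4)/3 = (-16/3 + 4)/3 = (⅓)*(-4/3) = -4/9 ≈ -0.44444)
-5 + K*(8 + (x - 4)*0) = -5 - 4*(8 + (-1 - 4)*0)/9 = -5 - 4*(8 - 5*0)/9 = -5 - 4*(8 + 0)/9 = -5 - 4/9*8 = -5 - 32/9 = -77/9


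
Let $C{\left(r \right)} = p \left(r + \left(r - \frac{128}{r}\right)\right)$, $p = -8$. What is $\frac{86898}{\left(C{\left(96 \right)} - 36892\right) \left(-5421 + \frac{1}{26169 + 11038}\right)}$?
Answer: $\frac{4849820829}{11623114987396} \approx 0.00041726$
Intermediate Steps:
$C{\left(r \right)} = - 16 r + \frac{1024}{r}$ ($C{\left(r \right)} = - 8 \left(r + \left(r - \frac{128}{r}\right)\right) = - 8 \left(- \frac{128}{r} + 2 r\right) = - 16 r + \frac{1024}{r}$)
$\frac{86898}{\left(C{\left(96 \right)} - 36892\right) \left(-5421 + \frac{1}{26169 + 11038}\right)} = \frac{86898}{\left(\left(\left(-16\right) 96 + \frac{1024}{96}\right) - 36892\right) \left(-5421 + \frac{1}{26169 + 11038}\right)} = \frac{86898}{\left(\left(-1536 + 1024 \cdot \frac{1}{96}\right) - 36892\right) \left(-5421 + \frac{1}{37207}\right)} = \frac{86898}{\left(\left(-1536 + \frac{32}{3}\right) - 36892\right) \left(-5421 + \frac{1}{37207}\right)} = \frac{86898}{\left(- \frac{4576}{3} - 36892\right) \left(- \frac{201699146}{37207}\right)} = \frac{86898}{\left(- \frac{115252}{3}\right) \left(- \frac{201699146}{37207}\right)} = \frac{86898}{\frac{23246229974792}{111621}} = 86898 \cdot \frac{111621}{23246229974792} = \frac{4849820829}{11623114987396}$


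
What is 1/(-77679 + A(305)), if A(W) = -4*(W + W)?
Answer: -1/80119 ≈ -1.2481e-5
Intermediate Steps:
A(W) = -8*W
1/(-77679 + A(305)) = 1/(-77679 - 8*305) = 1/(-77679 - 2440) = 1/(-80119) = -1/80119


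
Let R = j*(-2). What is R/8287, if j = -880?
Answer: 1760/8287 ≈ 0.21238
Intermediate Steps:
R = 1760 (R = -880*(-2) = 1760)
R/8287 = 1760/8287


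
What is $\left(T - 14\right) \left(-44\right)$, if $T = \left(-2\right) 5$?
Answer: $1056$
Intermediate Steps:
$T = -10$
$\left(T - 14\right) \left(-44\right) = \left(-10 - 14\right) \left(-44\right) = \left(-24\right) \left(-44\right) = 1056$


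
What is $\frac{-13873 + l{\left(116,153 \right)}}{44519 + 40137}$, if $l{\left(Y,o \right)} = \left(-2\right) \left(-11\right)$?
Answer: $- \frac{13851}{84656} \approx -0.16361$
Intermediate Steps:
$l{\left(Y,o \right)} = 22$
$\frac{-13873 + l{\left(116,153 \right)}}{44519 + 40137} = \frac{-13873 + 22}{44519 + 40137} = - \frac{13851}{84656}$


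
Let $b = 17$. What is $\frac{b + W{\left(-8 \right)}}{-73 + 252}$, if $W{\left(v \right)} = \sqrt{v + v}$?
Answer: $\frac{17}{179} + \frac{4 i}{179} \approx 0.094972 + 0.022346 i$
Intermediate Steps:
$W{\left(v \right)} = \sqrt{2} \sqrt{v}$ ($W{\left(v \right)} = \sqrt{2 v} = \sqrt{2} \sqrt{v}$)
$\frac{b + W{\left(-8 \right)}}{-73 + 252} = \frac{17 + \sqrt{2} \sqrt{-8}}{-73 + 252} = \frac{17 + \sqrt{2} \cdot 2 i \sqrt{2}}{179} = \left(17 + 4 i\right) \frac{1}{179} = \frac{17}{179} + \frac{4 i}{179}$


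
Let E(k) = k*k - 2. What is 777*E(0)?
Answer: -1554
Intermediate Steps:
E(k) = -2 + k**2 (E(k) = k**2 - 2 = -2 + k**2)
777*E(0) = 777*(-2 + 0**2) = 777*(-2 + 0) = 777*(-2) = -1554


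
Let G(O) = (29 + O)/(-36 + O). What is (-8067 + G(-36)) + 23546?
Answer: 1114495/72 ≈ 15479.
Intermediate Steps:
G(O) = (29 + O)/(-36 + O)
(-8067 + G(-36)) + 23546 = (-8067 + (29 - 36)/(-36 - 36)) + 23546 = (-8067 - 7/(-72)) + 23546 = (-8067 - 1/72*(-7)) + 23546 = (-8067 + 7/72) + 23546 = -580817/72 + 23546 = 1114495/72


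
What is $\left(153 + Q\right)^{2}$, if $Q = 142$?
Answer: $87025$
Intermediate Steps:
$\left(153 + Q\right)^{2} = \left(153 + 142\right)^{2} = 295^{2} = 87025$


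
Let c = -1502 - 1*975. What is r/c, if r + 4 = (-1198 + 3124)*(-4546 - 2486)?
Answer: 13543636/2477 ≈ 5467.8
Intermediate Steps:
c = -2477 (c = -1502 - 975 = -2477)
r = -13543636 (r = -4 + (-1198 + 3124)*(-4546 - 2486) = -4 + 1926*(-7032) = -4 - 13543632 = -13543636)
r/c = -13543636/(-2477) = -13543636*(-1/2477) = 13543636/2477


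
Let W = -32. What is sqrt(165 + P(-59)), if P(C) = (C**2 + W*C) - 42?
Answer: 2*sqrt(1373) ≈ 74.108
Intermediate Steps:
P(C) = -42 + C**2 - 32*C (P(C) = (C**2 - 32*C) - 42 = -42 + C**2 - 32*C)
sqrt(165 + P(-59)) = sqrt(165 + (-42 + (-59)**2 - 32*(-59))) = sqrt(165 + (-42 + 3481 + 1888)) = sqrt(165 + 5327) = sqrt(5492) = 2*sqrt(1373)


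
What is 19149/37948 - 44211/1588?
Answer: -102956901/3766339 ≈ -27.336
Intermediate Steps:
19149/37948 - 44211/1588 = -102956901/3766339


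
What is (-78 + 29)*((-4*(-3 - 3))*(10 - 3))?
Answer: -8232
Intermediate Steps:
(-78 + 29)*((-4*(-3 - 3))*(10 - 3)) = -49*(-4*(-6))*7 = -1176*7 = -49*168 = -8232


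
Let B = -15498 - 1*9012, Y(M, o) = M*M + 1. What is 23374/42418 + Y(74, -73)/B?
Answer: 170286677/519832590 ≈ 0.32758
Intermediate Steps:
Y(M, o) = 1 + M**2 (Y(M, o) = M**2 + 1 = 1 + M**2)
B = -24510 (B = -15498 - 9012 = -24510)
23374/42418 + Y(74, -73)/B = 23374/42418 + (1 + 74**2)/(-24510) = 23374*(1/42418) + (1 + 5476)*(-1/24510) = 11687/21209 + 5477*(-1/24510) = 11687/21209 - 5477/24510 = 170286677/519832590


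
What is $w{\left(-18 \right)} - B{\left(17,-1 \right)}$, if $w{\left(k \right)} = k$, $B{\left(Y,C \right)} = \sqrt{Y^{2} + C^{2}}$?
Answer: $-18 - \sqrt{290} \approx -35.029$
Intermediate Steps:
$B{\left(Y,C \right)} = \sqrt{C^{2} + Y^{2}}$
$w{\left(-18 \right)} - B{\left(17,-1 \right)} = -18 - \sqrt{\left(-1\right)^{2} + 17^{2}} = -18 - \sqrt{1 + 289} = -18 - \sqrt{290}$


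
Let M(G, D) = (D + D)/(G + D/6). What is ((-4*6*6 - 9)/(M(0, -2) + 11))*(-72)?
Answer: 11016/23 ≈ 478.96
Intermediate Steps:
M(G, D) = 2*D/(G + D/6) (M(G, D) = (2*D)/(G + D*(⅙)) = (2*D)/(G + D/6) = 2*D/(G + D/6))
((-4*6*6 - 9)/(M(0, -2) + 11))*(-72) = ((-4*6*6 - 9)/(12*(-2)/(-2 + 6*0) + 11))*(-72) = ((-24*6 - 9)/(12*(-2)/(-2 + 0) + 11))*(-72) = ((-144 - 9)/(12*(-2)/(-2) + 11))*(-72) = -153/(12*(-2)*(-½) + 11)*(-72) = -153/(12 + 11)*(-72) = -153/23*(-72) = 11016/23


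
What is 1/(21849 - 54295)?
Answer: -1/32446 ≈ -3.0820e-5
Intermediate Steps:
1/(21849 - 54295) = 1/(-32446) = -1/32446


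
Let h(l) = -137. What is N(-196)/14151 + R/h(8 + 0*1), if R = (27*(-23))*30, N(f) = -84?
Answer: 87873874/646229 ≈ 135.98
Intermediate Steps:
R = -18630 (R = -621*30 = -18630)
N(-196)/14151 + R/h(8 + 0*1) = -84/14151 - 18630/(-137) = -84*1/14151 - 18630*(-1/137) = -28/4717 + 18630/137 = 87873874/646229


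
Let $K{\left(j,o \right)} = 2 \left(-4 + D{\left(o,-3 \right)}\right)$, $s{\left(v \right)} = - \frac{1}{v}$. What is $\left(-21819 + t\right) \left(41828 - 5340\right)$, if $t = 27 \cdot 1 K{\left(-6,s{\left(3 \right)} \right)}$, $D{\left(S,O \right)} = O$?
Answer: $-809924136$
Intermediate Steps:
$K{\left(j,o \right)} = -14$ ($K{\left(j,o \right)} = 2 \left(-4 - 3\right) = 2 \left(-7\right) = -14$)
$t = -378$ ($t = 27 \cdot 1 \left(-14\right) = 27 \left(-14\right) = -378$)
$\left(-21819 + t\right) \left(41828 - 5340\right) = \left(-21819 - 378\right) \left(41828 - 5340\right) = \left(-22197\right) 36488 = -809924136$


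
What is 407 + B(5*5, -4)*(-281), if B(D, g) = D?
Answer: -6618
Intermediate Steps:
407 + B(5*5, -4)*(-281) = 407 + (5*5)*(-281) = 407 + 25*(-281) = 407 - 7025 = -6618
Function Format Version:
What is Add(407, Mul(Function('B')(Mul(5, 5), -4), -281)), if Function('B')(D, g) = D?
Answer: -6618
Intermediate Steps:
Add(407, Mul(Function('B')(Mul(5, 5), -4), -281)) = Add(407, Mul(Mul(5, 5), -281)) = Add(407, Mul(25, -281)) = Add(407, -7025) = -6618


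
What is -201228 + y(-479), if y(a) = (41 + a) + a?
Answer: -202145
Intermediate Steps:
y(a) = 41 + 2*a
-201228 + y(-479) = -201228 + (41 + 2*(-479)) = -201228 + (41 - 958) = -201228 - 917 = -202145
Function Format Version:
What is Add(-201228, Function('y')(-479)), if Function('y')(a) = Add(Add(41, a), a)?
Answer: -202145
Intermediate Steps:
Function('y')(a) = Add(41, Mul(2, a))
Add(-201228, Function('y')(-479)) = Add(-201228, Add(41, Mul(2, -479))) = Add(-201228, Add(41, -958)) = Add(-201228, -917) = -202145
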